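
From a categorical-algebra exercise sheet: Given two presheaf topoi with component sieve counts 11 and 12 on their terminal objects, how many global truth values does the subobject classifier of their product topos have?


In a product of presheaf topoi E_1 x E_2, the subobject classifier
is Omega = Omega_1 x Omega_2 (componentwise), so
|Omega(top)| = |Omega_1(top_1)| * |Omega_2(top_2)|.
= 11 * 12 = 132.

132


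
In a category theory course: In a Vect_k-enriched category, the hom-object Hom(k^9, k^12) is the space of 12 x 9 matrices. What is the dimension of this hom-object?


In Vect-enriched categories, Hom(k^n, k^m) is the space of m x n matrices.
dim(Hom(k^9, k^12)) = 12 * 9 = 108

108


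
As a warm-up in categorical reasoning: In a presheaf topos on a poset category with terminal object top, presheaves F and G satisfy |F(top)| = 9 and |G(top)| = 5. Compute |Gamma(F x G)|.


Global sections of a presheaf on a poset with terminal top satisfy
Gamma(H) ~ H(top). Presheaves admit pointwise products, so
(F x G)(top) = F(top) x G(top) (Cartesian product).
|Gamma(F x G)| = |F(top)| * |G(top)| = 9 * 5 = 45.

45


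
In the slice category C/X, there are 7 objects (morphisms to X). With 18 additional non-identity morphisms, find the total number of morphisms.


In the slice category C/X, objects are morphisms to X.
Identity morphisms: 7 (one per object of C/X).
Non-identity morphisms: 18.
Total = 7 + 18 = 25

25


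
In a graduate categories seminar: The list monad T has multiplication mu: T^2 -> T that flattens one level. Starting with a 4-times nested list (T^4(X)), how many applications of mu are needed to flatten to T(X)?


Each application of mu: T^2 -> T removes one layer of nesting.
Starting at depth 4 (i.e., T^4(X)), we need to reach T(X).
Number of mu applications = 4 - 1 = 3

3


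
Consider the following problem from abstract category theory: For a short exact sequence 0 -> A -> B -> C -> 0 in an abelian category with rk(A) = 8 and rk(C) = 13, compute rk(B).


For a short exact sequence 0 -> A -> B -> C -> 0,
rank is additive: rank(B) = rank(A) + rank(C).
rank(B) = 8 + 13 = 21

21


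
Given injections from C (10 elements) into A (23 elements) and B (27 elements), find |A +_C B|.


The pushout A +_C B identifies the images of C in A and B.
|A +_C B| = |A| + |B| - |C| (for injections).
= 23 + 27 - 10 = 40

40


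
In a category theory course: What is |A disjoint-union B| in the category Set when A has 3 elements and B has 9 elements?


In Set, the coproduct A + B is the disjoint union.
|A + B| = |A| + |B| = 3 + 9 = 12

12


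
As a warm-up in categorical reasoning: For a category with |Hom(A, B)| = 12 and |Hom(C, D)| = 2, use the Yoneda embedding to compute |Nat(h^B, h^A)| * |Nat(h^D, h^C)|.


By the Yoneda lemma, Nat(h^B, h^A) is isomorphic to Hom(A, B),
so |Nat(h^B, h^A)| = |Hom(A, B)| and |Nat(h^D, h^C)| = |Hom(C, D)|.
|Hom(A, B)| = 12, |Hom(C, D)| = 2.
|Nat(h^B, h^A) x Nat(h^D, h^C)| = 12 * 2 = 24

24


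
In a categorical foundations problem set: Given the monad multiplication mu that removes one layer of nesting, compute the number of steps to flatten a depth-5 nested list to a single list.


Each application of mu: T^2 -> T removes one layer of nesting.
Starting at depth 5 (i.e., T^5(X)), we need to reach T(X).
Number of mu applications = 5 - 1 = 4

4


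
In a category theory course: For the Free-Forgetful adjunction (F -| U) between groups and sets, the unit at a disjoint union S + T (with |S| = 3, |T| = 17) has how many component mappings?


The unit eta_X: X -> U(F(X)) of the Free-Forgetful adjunction
maps each element of X to a generator of F(X). For X = S + T (disjoint
union in Set), |S + T| = |S| + |T|.
Total mappings = 3 + 17 = 20.

20


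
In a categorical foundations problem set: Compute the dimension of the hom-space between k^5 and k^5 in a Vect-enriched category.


In Vect-enriched categories, Hom(k^n, k^m) is the space of m x n matrices.
dim(Hom(k^5, k^5)) = 5 * 5 = 25

25


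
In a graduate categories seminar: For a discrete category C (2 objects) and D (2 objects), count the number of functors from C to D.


A functor from a discrete category C to D is determined by
where each object maps. Each of the 2 objects of C can map
to any of the 2 objects of D independently.
Number of functors = 2^2 = 4

4


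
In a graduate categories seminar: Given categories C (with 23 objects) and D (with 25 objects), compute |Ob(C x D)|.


The product category C x D has objects that are pairs (c, d).
Number of pairs = |Ob(C)| * |Ob(D)| = 23 * 25 = 575

575


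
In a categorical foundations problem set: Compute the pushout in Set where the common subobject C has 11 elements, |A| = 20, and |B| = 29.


The pushout A +_C B identifies the images of C in A and B.
|A +_C B| = |A| + |B| - |C| (for injections).
= 20 + 29 - 11 = 38

38


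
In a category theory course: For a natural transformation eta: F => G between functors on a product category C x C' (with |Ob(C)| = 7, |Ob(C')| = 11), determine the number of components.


A natural transformation eta: F => G assigns one component morphism per
object of the domain category.
The domain is the product category C x C', so
|Ob(C x C')| = |Ob(C)| * |Ob(C')| = 7 * 11 = 77.
Therefore eta has 77 component morphisms.

77


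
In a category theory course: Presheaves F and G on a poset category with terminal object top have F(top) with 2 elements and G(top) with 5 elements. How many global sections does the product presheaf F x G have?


Global sections of a presheaf on a poset with terminal top satisfy
Gamma(H) ~ H(top). Presheaves admit pointwise products, so
(F x G)(top) = F(top) x G(top) (Cartesian product).
|Gamma(F x G)| = |F(top)| * |G(top)| = 2 * 5 = 10.

10


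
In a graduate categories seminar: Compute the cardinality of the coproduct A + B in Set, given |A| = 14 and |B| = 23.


In Set, the coproduct A + B is the disjoint union.
|A + B| = |A| + |B| = 14 + 23 = 37

37


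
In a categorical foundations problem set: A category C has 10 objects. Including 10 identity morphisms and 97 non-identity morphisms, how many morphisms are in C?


Each object has an identity morphism, giving 10 identities.
Adding the 97 non-identity morphisms:
Total = 10 + 97 = 107

107


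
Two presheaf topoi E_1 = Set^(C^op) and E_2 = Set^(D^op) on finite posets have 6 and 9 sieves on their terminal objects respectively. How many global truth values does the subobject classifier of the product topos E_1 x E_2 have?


In a product of presheaf topoi E_1 x E_2, the subobject classifier
is Omega = Omega_1 x Omega_2 (componentwise), so
|Omega(top)| = |Omega_1(top_1)| * |Omega_2(top_2)|.
= 6 * 9 = 54.

54


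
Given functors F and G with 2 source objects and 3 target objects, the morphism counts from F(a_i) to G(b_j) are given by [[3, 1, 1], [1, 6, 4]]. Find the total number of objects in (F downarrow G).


Objects of (F downarrow G) are triples (a, b, h: F(a)->G(b)).
The count equals the sum of all entries in the hom-matrix.
sum(row 0) = 5
sum(row 1) = 11
Grand total = 16

16


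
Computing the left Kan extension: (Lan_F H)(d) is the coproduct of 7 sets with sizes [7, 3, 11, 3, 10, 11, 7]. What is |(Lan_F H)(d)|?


Pointwise, the left Kan extension (Lan_F H)(d) is the colimit, indexed
by the comma category (F downarrow d), of H composed with the
projection (F downarrow d) -> C. Here that colimit is given
as a coproduct (disjoint union) of sets, so its cardinality is the
sum of the sizes of the summands.
Coproduct of sets with sizes: 7 + 3 + 11 + 3 + 10 + 11 + 7
= 52

52


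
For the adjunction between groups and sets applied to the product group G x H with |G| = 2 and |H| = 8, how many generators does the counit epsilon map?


The counit epsilon_K: F(U(K)) -> K of the Free-Forgetful adjunction
maps |K| generators of F(U(K)) into K. For K = G x H (the product group),
|G x H| = |G| * |H|.
Total generators mapped = 2 * 8 = 16.

16


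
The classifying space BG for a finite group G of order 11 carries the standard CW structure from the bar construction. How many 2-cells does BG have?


In the bar-construction CW model of BG, the n-cells are indexed by
n-tuples [g_1|...|g_n] of non-identity elements of G (degenerate
simplices with some g_i = e do not contribute cells), so there are
(|G| - 1)^n n-cells.
For dim = 2 with |G| = 11:
cells = (11 - 1)^2 = 10^2 = 100

100


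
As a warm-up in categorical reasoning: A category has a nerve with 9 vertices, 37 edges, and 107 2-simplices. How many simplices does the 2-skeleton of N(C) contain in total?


The 2-skeleton of the nerve N(C) consists of simplices in dimensions 0, 1, 2:
  |N(C)_0| = 9 (objects)
  |N(C)_1| = 37 (morphisms)
  |N(C)_2| = 107 (composable pairs)
Total = 9 + 37 + 107 = 153

153


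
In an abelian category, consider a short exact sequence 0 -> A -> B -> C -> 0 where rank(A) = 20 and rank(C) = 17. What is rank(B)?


For a short exact sequence 0 -> A -> B -> C -> 0,
rank is additive: rank(B) = rank(A) + rank(C).
rank(B) = 20 + 17 = 37

37


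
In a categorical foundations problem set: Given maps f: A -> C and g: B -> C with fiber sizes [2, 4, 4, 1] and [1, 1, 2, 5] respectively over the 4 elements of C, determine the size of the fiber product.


The pullback A x_C B consists of pairs (a, b) with f(a) = g(b).
For each element c in C, the fiber product has |f^-1(c)| * |g^-1(c)| elements.
Summing over C: 2 * 1 + 4 * 1 + 4 * 2 + 1 * 5
= 2 + 4 + 8 + 5 = 19

19


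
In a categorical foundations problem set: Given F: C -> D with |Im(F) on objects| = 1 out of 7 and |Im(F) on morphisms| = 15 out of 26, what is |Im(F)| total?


The image of F consists of distinct objects and distinct morphisms.
|Im(F)| on objects = 1
|Im(F)| on morphisms = 15
Total image cardinality = 1 + 15 = 16

16


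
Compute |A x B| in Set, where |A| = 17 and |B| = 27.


In Set, the product A x B is the Cartesian product.
By the universal property, |A x B| = |A| * |B|.
|A x B| = 17 * 27 = 459

459


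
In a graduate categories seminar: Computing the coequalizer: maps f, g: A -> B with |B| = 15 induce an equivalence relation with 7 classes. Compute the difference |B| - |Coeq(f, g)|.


The coequalizer Coeq(f, g) = B / ~ has one element per equivalence class.
|B| = 15, |Coeq(f, g)| = 7.
|B| - |Coeq(f, g)| = 15 - 7 = 8.

8


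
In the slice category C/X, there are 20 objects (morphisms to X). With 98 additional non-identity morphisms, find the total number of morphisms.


In the slice category C/X, objects are morphisms to X.
Identity morphisms: 20 (one per object of C/X).
Non-identity morphisms: 98.
Total = 20 + 98 = 118

118


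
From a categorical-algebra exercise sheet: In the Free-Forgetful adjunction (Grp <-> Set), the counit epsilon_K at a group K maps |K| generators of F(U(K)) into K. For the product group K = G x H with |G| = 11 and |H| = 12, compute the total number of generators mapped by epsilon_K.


The counit epsilon_K: F(U(K)) -> K of the Free-Forgetful adjunction
maps |K| generators of F(U(K)) into K. For K = G x H (the product group),
|G x H| = |G| * |H|.
Total generators mapped = 11 * 12 = 132.

132


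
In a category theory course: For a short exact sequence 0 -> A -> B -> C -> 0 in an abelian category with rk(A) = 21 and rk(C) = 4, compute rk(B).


For a short exact sequence 0 -> A -> B -> C -> 0,
rank is additive: rank(B) = rank(A) + rank(C).
rank(B) = 21 + 4 = 25

25


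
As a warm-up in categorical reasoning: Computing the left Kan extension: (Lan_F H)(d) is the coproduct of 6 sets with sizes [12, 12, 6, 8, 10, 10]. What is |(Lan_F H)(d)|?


Pointwise, the left Kan extension (Lan_F H)(d) is the colimit, indexed
by the comma category (F downarrow d), of H composed with the
projection (F downarrow d) -> C. Here that colimit is given
as a coproduct (disjoint union) of sets, so its cardinality is the
sum of the sizes of the summands.
Coproduct of sets with sizes: 12 + 12 + 6 + 8 + 10 + 10
= 58

58


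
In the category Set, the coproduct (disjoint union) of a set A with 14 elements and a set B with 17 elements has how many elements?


In Set, the coproduct A + B is the disjoint union.
|A + B| = |A| + |B| = 14 + 17 = 31

31


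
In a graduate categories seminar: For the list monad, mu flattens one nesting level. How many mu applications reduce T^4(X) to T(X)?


Each application of mu: T^2 -> T removes one layer of nesting.
Starting at depth 4 (i.e., T^4(X)), we need to reach T(X).
Number of mu applications = 4 - 1 = 3

3


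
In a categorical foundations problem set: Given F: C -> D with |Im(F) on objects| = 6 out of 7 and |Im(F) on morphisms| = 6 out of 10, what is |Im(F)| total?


The image of F consists of distinct objects and distinct morphisms.
|Im(F)| on objects = 6
|Im(F)| on morphisms = 6
Total image cardinality = 6 + 6 = 12

12


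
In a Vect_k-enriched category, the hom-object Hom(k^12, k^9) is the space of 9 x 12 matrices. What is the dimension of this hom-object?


In Vect-enriched categories, Hom(k^n, k^m) is the space of m x n matrices.
dim(Hom(k^12, k^9)) = 9 * 12 = 108

108


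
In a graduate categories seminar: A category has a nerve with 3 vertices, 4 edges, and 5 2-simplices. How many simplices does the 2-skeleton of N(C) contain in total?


The 2-skeleton of the nerve N(C) consists of simplices in dimensions 0, 1, 2:
  |N(C)_0| = 3 (objects)
  |N(C)_1| = 4 (morphisms)
  |N(C)_2| = 5 (composable pairs)
Total = 3 + 4 + 5 = 12

12


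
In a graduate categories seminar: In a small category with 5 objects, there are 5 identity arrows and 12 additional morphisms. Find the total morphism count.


Each object has an identity morphism, giving 5 identities.
Adding the 12 non-identity morphisms:
Total = 5 + 12 = 17

17


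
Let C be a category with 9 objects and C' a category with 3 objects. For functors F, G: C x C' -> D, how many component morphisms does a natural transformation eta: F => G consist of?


A natural transformation eta: F => G assigns one component morphism per
object of the domain category.
The domain is the product category C x C', so
|Ob(C x C')| = |Ob(C)| * |Ob(C')| = 9 * 3 = 27.
Therefore eta has 27 component morphisms.

27


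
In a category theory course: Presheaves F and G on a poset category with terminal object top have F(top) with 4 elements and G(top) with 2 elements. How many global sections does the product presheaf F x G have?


Global sections of a presheaf on a poset with terminal top satisfy
Gamma(H) ~ H(top). Presheaves admit pointwise products, so
(F x G)(top) = F(top) x G(top) (Cartesian product).
|Gamma(F x G)| = |F(top)| * |G(top)| = 4 * 2 = 8.

8


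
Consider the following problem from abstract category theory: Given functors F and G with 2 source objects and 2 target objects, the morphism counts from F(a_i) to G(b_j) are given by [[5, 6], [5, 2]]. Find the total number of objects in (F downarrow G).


Objects of (F downarrow G) are triples (a, b, h: F(a)->G(b)).
The count equals the sum of all entries in the hom-matrix.
sum(row 0) = 11
sum(row 1) = 7
Grand total = 18

18


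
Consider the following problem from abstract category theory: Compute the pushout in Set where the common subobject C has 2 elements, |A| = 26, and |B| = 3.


The pushout A +_C B identifies the images of C in A and B.
|A +_C B| = |A| + |B| - |C| (for injections).
= 26 + 3 - 2 = 27

27


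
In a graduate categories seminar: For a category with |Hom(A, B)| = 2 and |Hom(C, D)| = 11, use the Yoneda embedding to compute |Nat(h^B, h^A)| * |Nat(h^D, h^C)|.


By the Yoneda lemma, Nat(h^B, h^A) is isomorphic to Hom(A, B),
so |Nat(h^B, h^A)| = |Hom(A, B)| and |Nat(h^D, h^C)| = |Hom(C, D)|.
|Hom(A, B)| = 2, |Hom(C, D)| = 11.
|Nat(h^B, h^A) x Nat(h^D, h^C)| = 2 * 11 = 22

22


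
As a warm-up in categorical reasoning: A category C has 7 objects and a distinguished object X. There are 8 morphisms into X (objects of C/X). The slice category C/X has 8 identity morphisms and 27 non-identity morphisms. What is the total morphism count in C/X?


In the slice category C/X, objects are morphisms to X.
Identity morphisms: 8 (one per object of C/X).
Non-identity morphisms: 27.
Total = 8 + 27 = 35

35


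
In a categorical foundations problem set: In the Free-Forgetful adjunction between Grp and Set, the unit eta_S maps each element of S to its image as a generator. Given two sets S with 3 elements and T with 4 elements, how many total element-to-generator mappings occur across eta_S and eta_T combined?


The unit eta_X: X -> U(F(X)) of the Free-Forgetful adjunction
maps each element of X to a generator of F(X). For X = S + T (disjoint
union in Set), |S + T| = |S| + |T|.
Total mappings = 3 + 4 = 7.

7


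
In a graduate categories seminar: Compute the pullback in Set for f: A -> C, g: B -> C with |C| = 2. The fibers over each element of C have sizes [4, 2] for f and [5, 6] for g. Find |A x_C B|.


The pullback A x_C B consists of pairs (a, b) with f(a) = g(b).
For each element c in C, the fiber product has |f^-1(c)| * |g^-1(c)| elements.
Summing over C: 4 * 5 + 2 * 6
= 20 + 12 = 32

32


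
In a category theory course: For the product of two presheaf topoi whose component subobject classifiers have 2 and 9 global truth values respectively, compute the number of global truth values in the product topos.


In a product of presheaf topoi E_1 x E_2, the subobject classifier
is Omega = Omega_1 x Omega_2 (componentwise), so
|Omega(top)| = |Omega_1(top_1)| * |Omega_2(top_2)|.
= 2 * 9 = 18.

18


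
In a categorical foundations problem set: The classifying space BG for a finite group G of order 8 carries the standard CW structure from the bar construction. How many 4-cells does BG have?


In the bar-construction CW model of BG, the n-cells are indexed by
n-tuples [g_1|...|g_n] of non-identity elements of G (degenerate
simplices with some g_i = e do not contribute cells), so there are
(|G| - 1)^n n-cells.
For dim = 4 with |G| = 8:
cells = (8 - 1)^4 = 7^4 = 2401

2401


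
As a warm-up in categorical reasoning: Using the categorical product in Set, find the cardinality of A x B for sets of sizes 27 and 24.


In Set, the product A x B is the Cartesian product.
By the universal property, |A x B| = |A| * |B|.
|A x B| = 27 * 24 = 648

648


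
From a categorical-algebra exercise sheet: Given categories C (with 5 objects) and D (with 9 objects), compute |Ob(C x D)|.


The product category C x D has objects that are pairs (c, d).
Number of pairs = |Ob(C)| * |Ob(D)| = 5 * 9 = 45

45


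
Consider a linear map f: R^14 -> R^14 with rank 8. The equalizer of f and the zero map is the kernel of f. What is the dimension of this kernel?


The equalizer of f and the zero map is ker(f).
By the rank-nullity theorem: dim(ker(f)) = dim(domain) - rank(f).
dim(ker(f)) = 14 - 8 = 6

6


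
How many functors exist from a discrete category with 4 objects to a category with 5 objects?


A functor from a discrete category C to D is determined by
where each object maps. Each of the 4 objects of C can map
to any of the 5 objects of D independently.
Number of functors = 5^4 = 625

625


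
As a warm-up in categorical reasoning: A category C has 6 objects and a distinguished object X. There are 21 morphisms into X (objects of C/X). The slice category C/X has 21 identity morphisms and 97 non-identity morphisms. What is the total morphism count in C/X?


In the slice category C/X, objects are morphisms to X.
Identity morphisms: 21 (one per object of C/X).
Non-identity morphisms: 97.
Total = 21 + 97 = 118

118


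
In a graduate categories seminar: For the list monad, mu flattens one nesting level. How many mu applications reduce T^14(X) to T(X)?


Each application of mu: T^2 -> T removes one layer of nesting.
Starting at depth 14 (i.e., T^14(X)), we need to reach T(X).
Number of mu applications = 14 - 1 = 13

13


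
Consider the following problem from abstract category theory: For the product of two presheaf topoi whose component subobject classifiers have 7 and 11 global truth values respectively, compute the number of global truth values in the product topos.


In a product of presheaf topoi E_1 x E_2, the subobject classifier
is Omega = Omega_1 x Omega_2 (componentwise), so
|Omega(top)| = |Omega_1(top_1)| * |Omega_2(top_2)|.
= 7 * 11 = 77.

77


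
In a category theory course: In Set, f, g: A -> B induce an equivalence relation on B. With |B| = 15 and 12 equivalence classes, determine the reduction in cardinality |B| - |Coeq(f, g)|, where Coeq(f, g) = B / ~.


The coequalizer Coeq(f, g) = B / ~ has one element per equivalence class.
|B| = 15, |Coeq(f, g)| = 12.
|B| - |Coeq(f, g)| = 15 - 12 = 3.

3


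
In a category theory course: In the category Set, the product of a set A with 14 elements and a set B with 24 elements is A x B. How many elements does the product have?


In Set, the product A x B is the Cartesian product.
By the universal property, |A x B| = |A| * |B|.
|A x B| = 14 * 24 = 336

336


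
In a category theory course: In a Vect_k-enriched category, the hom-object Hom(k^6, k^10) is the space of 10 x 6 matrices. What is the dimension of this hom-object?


In Vect-enriched categories, Hom(k^n, k^m) is the space of m x n matrices.
dim(Hom(k^6, k^10)) = 10 * 6 = 60

60


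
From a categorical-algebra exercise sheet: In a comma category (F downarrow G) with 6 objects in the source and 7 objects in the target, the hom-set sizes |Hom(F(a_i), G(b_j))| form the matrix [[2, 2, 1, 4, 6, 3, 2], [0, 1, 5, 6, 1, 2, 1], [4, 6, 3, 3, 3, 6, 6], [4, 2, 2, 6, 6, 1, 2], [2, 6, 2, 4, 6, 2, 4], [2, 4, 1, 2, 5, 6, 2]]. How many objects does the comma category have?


Objects of (F downarrow G) are triples (a, b, h: F(a)->G(b)).
The count equals the sum of all entries in the hom-matrix.
sum(row 0) = 20
sum(row 1) = 16
sum(row 2) = 31
sum(row 3) = 23
sum(row 4) = 26
sum(row 5) = 22
Grand total = 138

138


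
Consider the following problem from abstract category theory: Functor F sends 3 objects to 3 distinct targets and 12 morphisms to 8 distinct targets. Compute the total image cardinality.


The image of F consists of distinct objects and distinct morphisms.
|Im(F)| on objects = 3
|Im(F)| on morphisms = 8
Total image cardinality = 3 + 8 = 11

11


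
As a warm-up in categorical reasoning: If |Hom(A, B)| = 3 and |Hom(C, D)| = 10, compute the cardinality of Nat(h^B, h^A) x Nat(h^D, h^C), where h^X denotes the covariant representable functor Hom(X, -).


By the Yoneda lemma, Nat(h^B, h^A) is isomorphic to Hom(A, B),
so |Nat(h^B, h^A)| = |Hom(A, B)| and |Nat(h^D, h^C)| = |Hom(C, D)|.
|Hom(A, B)| = 3, |Hom(C, D)| = 10.
|Nat(h^B, h^A) x Nat(h^D, h^C)| = 3 * 10 = 30

30


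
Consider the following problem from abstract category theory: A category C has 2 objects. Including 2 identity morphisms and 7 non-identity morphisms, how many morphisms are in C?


Each object has an identity morphism, giving 2 identities.
Adding the 7 non-identity morphisms:
Total = 2 + 7 = 9

9


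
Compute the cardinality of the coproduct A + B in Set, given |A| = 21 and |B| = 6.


In Set, the coproduct A + B is the disjoint union.
|A + B| = |A| + |B| = 21 + 6 = 27

27


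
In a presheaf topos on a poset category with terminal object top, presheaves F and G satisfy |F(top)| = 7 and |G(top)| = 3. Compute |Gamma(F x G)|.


Global sections of a presheaf on a poset with terminal top satisfy
Gamma(H) ~ H(top). Presheaves admit pointwise products, so
(F x G)(top) = F(top) x G(top) (Cartesian product).
|Gamma(F x G)| = |F(top)| * |G(top)| = 7 * 3 = 21.

21


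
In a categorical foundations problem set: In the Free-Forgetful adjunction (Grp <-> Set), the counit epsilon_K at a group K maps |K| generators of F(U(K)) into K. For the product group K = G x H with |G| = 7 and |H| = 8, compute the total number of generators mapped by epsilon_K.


The counit epsilon_K: F(U(K)) -> K of the Free-Forgetful adjunction
maps |K| generators of F(U(K)) into K. For K = G x H (the product group),
|G x H| = |G| * |H|.
Total generators mapped = 7 * 8 = 56.

56


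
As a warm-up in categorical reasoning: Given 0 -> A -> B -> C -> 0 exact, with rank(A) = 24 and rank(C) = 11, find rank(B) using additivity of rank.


For a short exact sequence 0 -> A -> B -> C -> 0,
rank is additive: rank(B) = rank(A) + rank(C).
rank(B) = 24 + 11 = 35

35


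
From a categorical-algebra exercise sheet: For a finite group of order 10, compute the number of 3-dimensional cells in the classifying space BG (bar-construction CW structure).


In the bar-construction CW model of BG, the n-cells are indexed by
n-tuples [g_1|...|g_n] of non-identity elements of G (degenerate
simplices with some g_i = e do not contribute cells), so there are
(|G| - 1)^n n-cells.
For dim = 3 with |G| = 10:
cells = (10 - 1)^3 = 9^3 = 729

729


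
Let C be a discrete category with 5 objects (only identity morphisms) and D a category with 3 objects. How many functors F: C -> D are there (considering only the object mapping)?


A functor from a discrete category C to D is determined by
where each object maps. Each of the 5 objects of C can map
to any of the 3 objects of D independently.
Number of functors = 3^5 = 243

243


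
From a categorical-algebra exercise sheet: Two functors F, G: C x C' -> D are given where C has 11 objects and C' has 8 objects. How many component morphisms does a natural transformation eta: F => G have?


A natural transformation eta: F => G assigns one component morphism per
object of the domain category.
The domain is the product category C x C', so
|Ob(C x C')| = |Ob(C)| * |Ob(C')| = 11 * 8 = 88.
Therefore eta has 88 component morphisms.

88


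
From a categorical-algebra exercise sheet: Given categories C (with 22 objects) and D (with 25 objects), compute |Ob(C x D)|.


The product category C x D has objects that are pairs (c, d).
Number of pairs = |Ob(C)| * |Ob(D)| = 22 * 25 = 550

550


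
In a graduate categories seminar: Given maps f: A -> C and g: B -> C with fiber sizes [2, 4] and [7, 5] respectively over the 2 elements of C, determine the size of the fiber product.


The pullback A x_C B consists of pairs (a, b) with f(a) = g(b).
For each element c in C, the fiber product has |f^-1(c)| * |g^-1(c)| elements.
Summing over C: 2 * 7 + 4 * 5
= 14 + 20 = 34

34


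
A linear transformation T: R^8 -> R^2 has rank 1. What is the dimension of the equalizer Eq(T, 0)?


The equalizer of f and the zero map is ker(f).
By the rank-nullity theorem: dim(ker(f)) = dim(domain) - rank(f).
dim(ker(f)) = 8 - 1 = 7

7


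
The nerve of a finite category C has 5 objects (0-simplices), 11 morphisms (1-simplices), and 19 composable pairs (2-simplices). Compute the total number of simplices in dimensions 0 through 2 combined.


The 2-skeleton of the nerve N(C) consists of simplices in dimensions 0, 1, 2:
  |N(C)_0| = 5 (objects)
  |N(C)_1| = 11 (morphisms)
  |N(C)_2| = 19 (composable pairs)
Total = 5 + 11 + 19 = 35

35


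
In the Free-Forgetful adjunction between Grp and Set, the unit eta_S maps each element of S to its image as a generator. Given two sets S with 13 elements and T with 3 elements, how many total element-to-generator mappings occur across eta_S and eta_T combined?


The unit eta_X: X -> U(F(X)) of the Free-Forgetful adjunction
maps each element of X to a generator of F(X). For X = S + T (disjoint
union in Set), |S + T| = |S| + |T|.
Total mappings = 13 + 3 = 16.

16


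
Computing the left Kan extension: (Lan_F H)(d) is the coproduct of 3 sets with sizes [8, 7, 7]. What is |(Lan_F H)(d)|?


Pointwise, the left Kan extension (Lan_F H)(d) is the colimit, indexed
by the comma category (F downarrow d), of H composed with the
projection (F downarrow d) -> C. Here that colimit is given
as a coproduct (disjoint union) of sets, so its cardinality is the
sum of the sizes of the summands.
Coproduct of sets with sizes: 8 + 7 + 7
= 22

22


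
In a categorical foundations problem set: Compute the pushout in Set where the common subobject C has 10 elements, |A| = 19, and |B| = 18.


The pushout A +_C B identifies the images of C in A and B.
|A +_C B| = |A| + |B| - |C| (for injections).
= 19 + 18 - 10 = 27

27


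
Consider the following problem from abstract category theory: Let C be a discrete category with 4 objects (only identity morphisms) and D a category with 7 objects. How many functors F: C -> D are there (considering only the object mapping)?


A functor from a discrete category C to D is determined by
where each object maps. Each of the 4 objects of C can map
to any of the 7 objects of D independently.
Number of functors = 7^4 = 2401

2401


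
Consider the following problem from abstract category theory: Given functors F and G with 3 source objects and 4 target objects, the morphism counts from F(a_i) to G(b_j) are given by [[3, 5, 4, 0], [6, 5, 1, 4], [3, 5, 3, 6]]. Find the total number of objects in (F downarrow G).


Objects of (F downarrow G) are triples (a, b, h: F(a)->G(b)).
The count equals the sum of all entries in the hom-matrix.
sum(row 0) = 12
sum(row 1) = 16
sum(row 2) = 17
Grand total = 45

45


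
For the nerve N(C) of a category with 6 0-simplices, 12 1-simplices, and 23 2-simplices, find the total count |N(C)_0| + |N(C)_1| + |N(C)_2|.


The 2-skeleton of the nerve N(C) consists of simplices in dimensions 0, 1, 2:
  |N(C)_0| = 6 (objects)
  |N(C)_1| = 12 (morphisms)
  |N(C)_2| = 23 (composable pairs)
Total = 6 + 12 + 23 = 41

41


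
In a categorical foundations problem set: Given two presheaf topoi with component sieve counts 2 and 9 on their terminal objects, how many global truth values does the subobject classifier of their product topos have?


In a product of presheaf topoi E_1 x E_2, the subobject classifier
is Omega = Omega_1 x Omega_2 (componentwise), so
|Omega(top)| = |Omega_1(top_1)| * |Omega_2(top_2)|.
= 2 * 9 = 18.

18


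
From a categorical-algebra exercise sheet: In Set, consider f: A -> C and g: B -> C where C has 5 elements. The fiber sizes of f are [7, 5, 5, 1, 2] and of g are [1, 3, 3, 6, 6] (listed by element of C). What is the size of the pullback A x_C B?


The pullback A x_C B consists of pairs (a, b) with f(a) = g(b).
For each element c in C, the fiber product has |f^-1(c)| * |g^-1(c)| elements.
Summing over C: 7 * 1 + 5 * 3 + 5 * 3 + 1 * 6 + 2 * 6
= 7 + 15 + 15 + 6 + 12 = 55

55


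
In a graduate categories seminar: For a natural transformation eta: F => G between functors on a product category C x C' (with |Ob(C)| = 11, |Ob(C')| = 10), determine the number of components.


A natural transformation eta: F => G assigns one component morphism per
object of the domain category.
The domain is the product category C x C', so
|Ob(C x C')| = |Ob(C)| * |Ob(C')| = 11 * 10 = 110.
Therefore eta has 110 component morphisms.

110


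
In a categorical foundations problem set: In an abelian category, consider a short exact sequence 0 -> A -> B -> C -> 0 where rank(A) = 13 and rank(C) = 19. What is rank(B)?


For a short exact sequence 0 -> A -> B -> C -> 0,
rank is additive: rank(B) = rank(A) + rank(C).
rank(B) = 13 + 19 = 32

32


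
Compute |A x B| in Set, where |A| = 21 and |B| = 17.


In Set, the product A x B is the Cartesian product.
By the universal property, |A x B| = |A| * |B|.
|A x B| = 21 * 17 = 357

357


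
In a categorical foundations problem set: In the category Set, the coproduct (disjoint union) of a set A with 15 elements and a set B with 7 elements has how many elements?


In Set, the coproduct A + B is the disjoint union.
|A + B| = |A| + |B| = 15 + 7 = 22

22


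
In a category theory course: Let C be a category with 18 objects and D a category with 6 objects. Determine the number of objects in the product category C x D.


The product category C x D has objects that are pairs (c, d).
Number of pairs = |Ob(C)| * |Ob(D)| = 18 * 6 = 108

108


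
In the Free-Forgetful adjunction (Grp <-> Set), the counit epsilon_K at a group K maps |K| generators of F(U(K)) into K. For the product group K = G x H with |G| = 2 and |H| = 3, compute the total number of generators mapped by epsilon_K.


The counit epsilon_K: F(U(K)) -> K of the Free-Forgetful adjunction
maps |K| generators of F(U(K)) into K. For K = G x H (the product group),
|G x H| = |G| * |H|.
Total generators mapped = 2 * 3 = 6.

6


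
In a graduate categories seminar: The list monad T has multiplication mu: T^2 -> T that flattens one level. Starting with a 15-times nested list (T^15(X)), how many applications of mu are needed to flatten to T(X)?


Each application of mu: T^2 -> T removes one layer of nesting.
Starting at depth 15 (i.e., T^15(X)), we need to reach T(X).
Number of mu applications = 15 - 1 = 14

14


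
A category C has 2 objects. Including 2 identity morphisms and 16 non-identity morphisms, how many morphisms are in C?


Each object has an identity morphism, giving 2 identities.
Adding the 16 non-identity morphisms:
Total = 2 + 16 = 18

18


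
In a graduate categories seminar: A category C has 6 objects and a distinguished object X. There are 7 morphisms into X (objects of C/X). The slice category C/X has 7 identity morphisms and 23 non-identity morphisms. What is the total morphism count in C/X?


In the slice category C/X, objects are morphisms to X.
Identity morphisms: 7 (one per object of C/X).
Non-identity morphisms: 23.
Total = 7 + 23 = 30

30


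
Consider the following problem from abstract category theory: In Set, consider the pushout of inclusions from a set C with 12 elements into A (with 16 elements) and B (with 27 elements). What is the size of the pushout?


The pushout A +_C B identifies the images of C in A and B.
|A +_C B| = |A| + |B| - |C| (for injections).
= 16 + 27 - 12 = 31

31


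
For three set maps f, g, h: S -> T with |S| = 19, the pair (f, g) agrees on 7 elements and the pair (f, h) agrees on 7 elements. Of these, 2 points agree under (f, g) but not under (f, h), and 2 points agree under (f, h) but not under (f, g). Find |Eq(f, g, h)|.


Eq(f, g, h) is the triple-agreement set: points in S where all three
maps take the same value. Using inclusion-exclusion on the pairwise data:
Pair (f, g) agrees on 7 points; pair (f, h) on 7 points.
Points agreeing under (f, g) but not (f, h) = 2; under (f, h) but not (f, g) = 2.
Triple-agreement = agreement-in-(f, g) minus points that agree under (f, g) but not (f, h):
|Eq(f, g, h)| = 7 - 2 = 5
(cross-check via (f, h): 7 - 2 = 5.)

5


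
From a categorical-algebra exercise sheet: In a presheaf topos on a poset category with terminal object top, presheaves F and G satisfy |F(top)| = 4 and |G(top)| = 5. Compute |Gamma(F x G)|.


Global sections of a presheaf on a poset with terminal top satisfy
Gamma(H) ~ H(top). Presheaves admit pointwise products, so
(F x G)(top) = F(top) x G(top) (Cartesian product).
|Gamma(F x G)| = |F(top)| * |G(top)| = 4 * 5 = 20.

20


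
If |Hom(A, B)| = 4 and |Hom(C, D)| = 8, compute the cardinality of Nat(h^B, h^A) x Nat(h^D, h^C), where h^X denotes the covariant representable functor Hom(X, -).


By the Yoneda lemma, Nat(h^B, h^A) is isomorphic to Hom(A, B),
so |Nat(h^B, h^A)| = |Hom(A, B)| and |Nat(h^D, h^C)| = |Hom(C, D)|.
|Hom(A, B)| = 4, |Hom(C, D)| = 8.
|Nat(h^B, h^A) x Nat(h^D, h^C)| = 4 * 8 = 32

32


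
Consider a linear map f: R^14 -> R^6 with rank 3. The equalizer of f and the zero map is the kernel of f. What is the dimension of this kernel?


The equalizer of f and the zero map is ker(f).
By the rank-nullity theorem: dim(ker(f)) = dim(domain) - rank(f).
dim(ker(f)) = 14 - 3 = 11

11


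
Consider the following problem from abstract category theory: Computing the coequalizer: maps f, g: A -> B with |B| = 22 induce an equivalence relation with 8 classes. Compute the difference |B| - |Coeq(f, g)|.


The coequalizer Coeq(f, g) = B / ~ has one element per equivalence class.
|B| = 22, |Coeq(f, g)| = 8.
|B| - |Coeq(f, g)| = 22 - 8 = 14.

14


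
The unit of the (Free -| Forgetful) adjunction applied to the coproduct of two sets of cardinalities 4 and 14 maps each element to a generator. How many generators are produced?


The unit eta_X: X -> U(F(X)) of the Free-Forgetful adjunction
maps each element of X to a generator of F(X). For X = S + T (disjoint
union in Set), |S + T| = |S| + |T|.
Total mappings = 4 + 14 = 18.

18


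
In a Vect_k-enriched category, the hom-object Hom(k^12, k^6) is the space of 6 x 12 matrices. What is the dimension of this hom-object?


In Vect-enriched categories, Hom(k^n, k^m) is the space of m x n matrices.
dim(Hom(k^12, k^6)) = 6 * 12 = 72

72


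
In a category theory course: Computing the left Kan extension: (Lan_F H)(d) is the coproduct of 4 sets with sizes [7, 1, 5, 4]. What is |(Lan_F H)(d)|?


Pointwise, the left Kan extension (Lan_F H)(d) is the colimit, indexed
by the comma category (F downarrow d), of H composed with the
projection (F downarrow d) -> C. Here that colimit is given
as a coproduct (disjoint union) of sets, so its cardinality is the
sum of the sizes of the summands.
Coproduct of sets with sizes: 7 + 1 + 5 + 4
= 17

17


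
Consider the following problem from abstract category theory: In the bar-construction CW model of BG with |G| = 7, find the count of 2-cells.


In the bar-construction CW model of BG, the n-cells are indexed by
n-tuples [g_1|...|g_n] of non-identity elements of G (degenerate
simplices with some g_i = e do not contribute cells), so there are
(|G| - 1)^n n-cells.
For dim = 2 with |G| = 7:
cells = (7 - 1)^2 = 6^2 = 36

36


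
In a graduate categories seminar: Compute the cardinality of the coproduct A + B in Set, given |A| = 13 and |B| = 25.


In Set, the coproduct A + B is the disjoint union.
|A + B| = |A| + |B| = 13 + 25 = 38

38


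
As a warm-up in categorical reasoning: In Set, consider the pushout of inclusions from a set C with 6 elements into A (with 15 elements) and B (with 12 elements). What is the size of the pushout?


The pushout A +_C B identifies the images of C in A and B.
|A +_C B| = |A| + |B| - |C| (for injections).
= 15 + 12 - 6 = 21

21


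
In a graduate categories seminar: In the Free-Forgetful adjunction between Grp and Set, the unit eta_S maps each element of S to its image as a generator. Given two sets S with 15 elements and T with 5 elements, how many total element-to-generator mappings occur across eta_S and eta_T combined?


The unit eta_X: X -> U(F(X)) of the Free-Forgetful adjunction
maps each element of X to a generator of F(X). For X = S + T (disjoint
union in Set), |S + T| = |S| + |T|.
Total mappings = 15 + 5 = 20.

20


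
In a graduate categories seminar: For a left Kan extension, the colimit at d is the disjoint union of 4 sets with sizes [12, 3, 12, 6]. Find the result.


Pointwise, the left Kan extension (Lan_F H)(d) is the colimit, indexed
by the comma category (F downarrow d), of H composed with the
projection (F downarrow d) -> C. Here that colimit is given
as a coproduct (disjoint union) of sets, so its cardinality is the
sum of the sizes of the summands.
Coproduct of sets with sizes: 12 + 3 + 12 + 6
= 33

33


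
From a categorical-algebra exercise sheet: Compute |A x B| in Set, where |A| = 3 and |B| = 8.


In Set, the product A x B is the Cartesian product.
By the universal property, |A x B| = |A| * |B|.
|A x B| = 3 * 8 = 24

24


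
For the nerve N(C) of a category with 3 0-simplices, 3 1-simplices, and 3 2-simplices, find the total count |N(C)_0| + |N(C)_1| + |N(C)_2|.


The 2-skeleton of the nerve N(C) consists of simplices in dimensions 0, 1, 2:
  |N(C)_0| = 3 (objects)
  |N(C)_1| = 3 (morphisms)
  |N(C)_2| = 3 (composable pairs)
Total = 3 + 3 + 3 = 9

9


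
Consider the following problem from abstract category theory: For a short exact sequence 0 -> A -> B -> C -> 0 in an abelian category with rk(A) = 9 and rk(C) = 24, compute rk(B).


For a short exact sequence 0 -> A -> B -> C -> 0,
rank is additive: rank(B) = rank(A) + rank(C).
rank(B) = 9 + 24 = 33

33
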